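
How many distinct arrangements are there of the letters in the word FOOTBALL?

The 8 letters of FOOTBALL have repeats: L appearing twice and O appearing twice.
Dividing 8! = 40320 by 2!·2! = 4 for the repeated letters gives 10080.

10080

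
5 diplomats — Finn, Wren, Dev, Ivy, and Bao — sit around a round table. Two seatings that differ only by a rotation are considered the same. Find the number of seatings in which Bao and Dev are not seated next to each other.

12

All circular seatings of 5 people number (4)! = 24.
Seatings with Bao beside Dev: treat them as a block with 2 internal orders, giving 2 × (3)! = 12.
Subtracting, 24 − 12 = 12.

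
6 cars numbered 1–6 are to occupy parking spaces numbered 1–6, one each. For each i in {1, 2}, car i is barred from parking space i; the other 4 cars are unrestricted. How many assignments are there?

Let Aᵢ (for i ∈ {1, 2}) be the placements that put car i in its forbidden parking space. Any j of these fix j positions, leaving (6−j)! ways to fill the rest, and there are C(2,j) ways to pick which j.
By inclusion–exclusion, the number of valid placements is Σ_{j=0}^{2} (−1)^j C(2,j)·(6−j)!.
Computing: 720 − 240 + 24 = 504.

504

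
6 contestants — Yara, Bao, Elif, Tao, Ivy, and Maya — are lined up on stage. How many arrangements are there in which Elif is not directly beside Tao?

480

Of the 6! = 720 arrangements, those with Elif and Tao adjacent number 2 × 5! = 240 (treat the pair as a block with 2 internal orders).
So 720 − 240 = 480 arrangements keep them apart.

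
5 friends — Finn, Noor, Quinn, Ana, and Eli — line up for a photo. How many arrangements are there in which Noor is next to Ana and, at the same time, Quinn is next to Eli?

24

Treat {Noor,Ana} as one block (2 orders) and {Quinn,Eli} as another (2 orders).
That leaves 3 units to arrange: 2 × 2 × 3! = 4 × 6 = 24.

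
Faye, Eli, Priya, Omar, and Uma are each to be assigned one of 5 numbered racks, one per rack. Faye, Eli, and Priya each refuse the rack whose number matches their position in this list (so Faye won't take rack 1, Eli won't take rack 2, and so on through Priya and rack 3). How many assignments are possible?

64

Let Aᵢ (for i ∈ {1, 2, 3}) be the placements that put person i in their forbidden rack. Any j of these fix j positions, leaving (5−j)! ways to fill the rest, and there are C(3,j) ways to pick which j.
By inclusion–exclusion, the number of valid placements is Σ_{j=0}^{3} (−1)^j C(3,j)·(5−j)!.
Computing: 120 − 72 + 18 − 2 = 64.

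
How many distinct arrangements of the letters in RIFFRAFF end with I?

105

With the last slot taken by I, it remains to arrange the other 7 letters (RFFRAFF).
Those 7 letters have F appearing 4 times and R appearing twice, giving (7)!/(4!·2!) = 105.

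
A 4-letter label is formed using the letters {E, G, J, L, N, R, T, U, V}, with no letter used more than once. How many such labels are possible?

Choose and order 4 of the 9 symbols: the first letter has 9 options, the next 8, then 7, 6.
9 × 8 × 7 × 6 = 3024.

3024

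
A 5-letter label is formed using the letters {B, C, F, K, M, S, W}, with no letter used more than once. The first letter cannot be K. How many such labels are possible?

The first letter has 7−1 = 6 choices (anything except K).
The remaining 4 letters are filled from the other 6 symbols without repetition: 6 × 5 × 4 × 3 = 360.
Total: 6 × 360 = 2160.

2160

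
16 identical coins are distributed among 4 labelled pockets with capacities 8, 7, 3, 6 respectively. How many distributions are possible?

125

Ignoring the caps, the number of non-negative solutions to x_1+…+x_4 = 16 is C(19,3) = 969.
Subtract solutions that violate a single cap (substitute x_i' = x_i − (cap_i+1)): x_1 ≥ 9 gives C(10,3) = 120; x_2 ≥ 8 gives C(11,3) = 165; x_3 ≥ 4 gives C(15,3) = 455; x_4 ≥ 7 gives C(12,3) = 220. Together 960.
Add back pairs where two caps are both exceeded: 0 + 20 + 1 + 35 + 4 + 56 = 116.
By inclusion–exclusion the count is 969 − 960 + 116 = 125.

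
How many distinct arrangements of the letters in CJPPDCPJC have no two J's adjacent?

3920

There are 9!/(3!·3!·2!) = 5040 arrangements of CJPPDCPJC in total.
If the two J's are adjacent, glue them into one block, leaving 8 items to arrange: (8)!/(3!·3!) = 1120 ways.
Hence 5040 − 1120 = 3920.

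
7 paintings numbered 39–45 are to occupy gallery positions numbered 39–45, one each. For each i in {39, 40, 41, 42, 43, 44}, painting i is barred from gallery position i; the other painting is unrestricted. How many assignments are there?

2119

Let Aᵢ (for 39 ≤ i ≤ 44) be the placements that put painting i in its forbidden gallery position. Any j of these fix j positions, leaving (7−j)! ways to fill the rest, and there are C(6,j) ways to pick which j.
By inclusion–exclusion, the number of valid placements is Σ_{j=0}^{6} (−1)^j C(6,j)·(7−j)!.
Computing: 5040 − 4320 + 1800 − 480 + 90 − 12 + 1 = 2119.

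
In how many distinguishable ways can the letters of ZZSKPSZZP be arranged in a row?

3780

The 9 letters of ZZSKPSZZP have repeats: P appearing twice, S appearing twice, and Z appearing 4 times.
Dividing 9! = 362880 by 4!·2!·2! = 96 for the repeated letters gives 3780.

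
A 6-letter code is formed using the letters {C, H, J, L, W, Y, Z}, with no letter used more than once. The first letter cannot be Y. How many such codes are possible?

4320

The first letter has 7−1 = 6 choices (anything except Y).
The remaining 5 letters are filled from the other 6 symbols without repetition: 6 × 5 × 4 × 3 × 2 = 720.
Total: 6 × 720 = 4320.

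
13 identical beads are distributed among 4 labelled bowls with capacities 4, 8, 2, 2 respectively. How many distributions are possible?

By stars and bars, unrestricted non-negative solutions to x_1+…+x_4 = 13 number C(13+3,3) = 560.
Subtract solutions that violate a single cap (substitute x_i' = x_i − (cap_i+1)): x_1 ≥ 5 gives C(11,3) = 165; x_2 ≥ 9 gives C(7,3) = 35; x_3 ≥ 3 gives C(13,3) = 286; x_4 ≥ 3 gives C(13,3) = 286. Together 772.
Add back pairs where two caps are both exceeded: 0 + 56 + 56 + 4 + 4 + 120 = 240.
Subtract triples: 0 + 0 + 10 + 0 = 10.
By inclusion–exclusion the count is 560 − 772 + 240 − 10 = 18.

18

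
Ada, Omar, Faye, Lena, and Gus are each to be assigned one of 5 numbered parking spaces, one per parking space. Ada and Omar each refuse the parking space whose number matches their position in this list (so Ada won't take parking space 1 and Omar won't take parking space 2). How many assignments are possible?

Let Aᵢ (for i ∈ {1, 2}) be the placements that put person i in their forbidden parking space. Any j of these fix j positions, leaving (5−j)! ways to fill the rest, and there are C(2,j) ways to pick which j.
By inclusion–exclusion, the number of valid placements is Σ_{j=0}^{2} (−1)^j C(2,j)·(5−j)!.
Computing: 120 − 48 + 6 = 78.

78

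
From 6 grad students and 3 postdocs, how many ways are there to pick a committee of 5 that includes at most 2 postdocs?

Split by how many postdocs are chosen (0 through 2).
Sum: C(3,0)·C(6,5) + C(3,1)·C(6,4) + C(3,2)·C(6,3) = 6 + 45 + 60 = 111.

111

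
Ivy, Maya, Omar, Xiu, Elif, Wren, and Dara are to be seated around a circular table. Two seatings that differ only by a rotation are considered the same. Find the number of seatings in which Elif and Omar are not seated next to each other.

All circular seatings of 7 people number (6)! = 720.
Seatings with Elif beside Omar: treat them as a block with 2 internal orders, giving 2 × (5)! = 240.
Subtracting, 720 − 240 = 480.

480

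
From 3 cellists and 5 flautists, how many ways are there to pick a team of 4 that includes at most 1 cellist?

35

Split by how many cellists are chosen (0 through 1).
Sum: C(3,0)·C(5,4) + C(3,1)·C(5,3) = 5 + 30 = 35.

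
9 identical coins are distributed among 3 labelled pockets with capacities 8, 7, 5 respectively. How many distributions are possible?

41

By stars and bars, unrestricted non-negative solutions to x_1+…+x_3 = 9 number C(9+2,2) = 55.
Subtract solutions that violate a single cap (substitute x_i' = x_i − (cap_i+1)): x_1 ≥ 9 gives C(2,2) = 1; x_2 ≥ 8 gives C(3,2) = 3; x_3 ≥ 6 gives C(5,2) = 10. Together 14.
No two caps can be exceeded simultaneously, so the pair terms are all 0.
By inclusion–exclusion the count is 55 − 14 + 0 = 41.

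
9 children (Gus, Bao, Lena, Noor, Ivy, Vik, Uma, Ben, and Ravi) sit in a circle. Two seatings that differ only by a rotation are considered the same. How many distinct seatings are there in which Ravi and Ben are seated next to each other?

10080

Treat {Ravi, Ben} as one unit (2 internal orders) and seat the resulting 8 units around the table: (7)! circular arrangements.
So 2 × (7)! = 2 × 5040 = 10080.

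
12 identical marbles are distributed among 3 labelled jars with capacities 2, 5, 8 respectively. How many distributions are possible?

9

By stars and bars, unrestricted non-negative solutions to x_1+…+x_3 = 12 number C(12+2,2) = 91.
Subtract solutions that violate a single cap (substitute x_i' = x_i − (cap_i+1)): x_1 ≥ 3 gives C(11,2) = 55; x_2 ≥ 6 gives C(8,2) = 28; x_3 ≥ 9 gives C(5,2) = 10. Together 93.
Add back pairs where two caps are both exceeded: 10 + 1 + 0 = 11.
By inclusion–exclusion the count is 91 − 93 + 11 = 9.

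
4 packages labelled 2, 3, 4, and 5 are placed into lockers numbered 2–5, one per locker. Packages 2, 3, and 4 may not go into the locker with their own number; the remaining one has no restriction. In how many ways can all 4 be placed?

11

Let Aᵢ (for i ∈ {2, 3, 4}) be the placements that put package i in its forbidden locker. Any j of these fix j positions, leaving (4−j)! ways to fill the rest, and there are C(3,j) ways to pick which j.
By inclusion–exclusion, the number of valid placements is Σ_{j=0}^{3} (−1)^j C(3,j)·(4−j)!.
Computing: 24 − 18 + 6 − 1 = 11.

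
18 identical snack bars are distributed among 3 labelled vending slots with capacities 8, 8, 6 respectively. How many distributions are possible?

15

Ignoring the caps, the number of non-negative solutions to x_1+…+x_3 = 18 is C(20,2) = 190.
Subtract solutions that violate a single cap (substitute x_i' = x_i − (cap_i+1)): x_1 ≥ 9 gives C(11,2) = 55; x_2 ≥ 9 gives C(11,2) = 55; x_3 ≥ 7 gives C(13,2) = 78. Together 188.
Add back pairs where two caps are both exceeded: 1 + 6 + 6 = 13.
By inclusion–exclusion the count is 190 − 188 + 13 = 15.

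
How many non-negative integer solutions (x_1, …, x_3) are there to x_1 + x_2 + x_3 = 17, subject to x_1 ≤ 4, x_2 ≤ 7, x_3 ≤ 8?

6

By stars and bars, unrestricted non-negative solutions to x_1+…+x_3 = 17 number C(17+2,2) = 171.
Subtract solutions that violate a single cap (substitute x_i' = x_i − (cap_i+1)): x_1 ≥ 5 gives C(14,2) = 91; x_2 ≥ 8 gives C(11,2) = 55; x_3 ≥ 9 gives C(10,2) = 45. Together 191.
Add back pairs where two caps are both exceeded: 15 + 10 + 1 = 26.
By inclusion–exclusion the count is 171 − 191 + 26 = 6.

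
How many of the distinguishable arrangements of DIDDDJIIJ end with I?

With the last slot taken by I, it remains to arrange the other 8 letters (DDDDJIIJ).
Those 8 letters have D appearing 4 times, I appearing twice, and J appearing twice, giving (8)!/(4!·2!·2!) = 420.

420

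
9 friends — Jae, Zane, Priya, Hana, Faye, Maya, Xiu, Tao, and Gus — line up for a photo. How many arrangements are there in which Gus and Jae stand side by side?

80640

Treat {Gus, Jae} as a single unit. There are 8 units to order, and the pair itself can be ordered 2 ways.
That gives 2 × 8! = 2 × 40320 = 80640.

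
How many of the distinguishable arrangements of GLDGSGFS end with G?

With the last slot taken by G, it remains to arrange the other 7 letters (LDGSGFS).
Those 7 letters have G appearing twice and S appearing twice, giving (7)!/(2!·2!) = 1260.

1260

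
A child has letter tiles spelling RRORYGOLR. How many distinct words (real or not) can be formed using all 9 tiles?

The 9 letters of RRORYGOLR have repeats: O appearing twice and R appearing 4 times.
So there are 9! / (4!·2!) = 7560 distinguishable arrangements.

7560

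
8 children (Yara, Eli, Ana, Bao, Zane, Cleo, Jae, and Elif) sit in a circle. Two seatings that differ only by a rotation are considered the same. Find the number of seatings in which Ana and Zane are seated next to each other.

Treat {Ana, Zane} as one unit (2 internal orders) and seat the resulting 7 units around the table: (6)! circular arrangements.
So 2 × (6)! = 2 × 720 = 1440.

1440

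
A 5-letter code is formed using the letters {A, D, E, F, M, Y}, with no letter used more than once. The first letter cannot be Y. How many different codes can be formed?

600

The first letter has 6−1 = 5 choices (anything except Y).
The remaining 4 letters are filled from the other 5 symbols without repetition: 5 × 4 × 3 × 2 = 120.
Total: 5 × 120 = 600.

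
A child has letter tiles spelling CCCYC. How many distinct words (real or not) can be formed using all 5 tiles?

5

The 5 letters of CCCYC have repeats: C appearing 4 times.
The number of distinct arrangements is 5!/(4!) = 120/24 = 5.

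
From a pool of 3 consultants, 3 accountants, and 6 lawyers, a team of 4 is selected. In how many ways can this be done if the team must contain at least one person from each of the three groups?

243

Unrestricted: C(12,4) = 495 ways to pick any 4 of the 12.
Subtract selections that omit an entire group: no consultants → C(9,4) = 126; no accountants → C(9,4) = 126; no lawyers → C(6,4) = 15.
Add back selections omitting two groups (i.e. drawn from a single group): C(3,4) + C(3,4) + C(6,4) = 15.
By inclusion–exclusion: 495 − 267 + 15 = 243.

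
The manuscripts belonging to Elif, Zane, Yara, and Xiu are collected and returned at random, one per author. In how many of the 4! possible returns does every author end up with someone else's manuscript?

Let Aᵢ be the assignments in which author i gets their own manuscript. We want the size of the complement of A₁∪…∪A_4.
By inclusion–exclusion this is Σ_{j=0}^{4} (−1)^j C(4,j)·(4−j)!.
Computing: 24 − 24 + 12 − 4 + 1 = 9.

9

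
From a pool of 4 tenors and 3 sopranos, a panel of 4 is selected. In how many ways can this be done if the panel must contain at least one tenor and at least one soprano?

34

With no constraint there are C(7,4) = 35 possible selections.
Subtract selections that omit an entire group: no tenors → C(3,4) = 0; no sopranos → C(4,4) = 1.
Both groups omitted at once is impossible, so 35 − 1 = 34.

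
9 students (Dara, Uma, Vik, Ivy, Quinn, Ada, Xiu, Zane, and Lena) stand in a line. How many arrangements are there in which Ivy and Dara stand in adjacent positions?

Treat {Ivy, Dara} as a single unit. There are 8 units to order, and the pair itself can be ordered 2 ways.
That gives 2 × 8! = 2 × 40320 = 80640.

80640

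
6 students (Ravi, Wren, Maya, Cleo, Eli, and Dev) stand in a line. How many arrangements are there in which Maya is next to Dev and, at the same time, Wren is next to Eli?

Treat {Maya,Dev} as one block (2 orders) and {Wren,Eli} as another (2 orders).
That leaves 4 units to arrange: 2 × 2 × 4! = 4 × 24 = 96.

96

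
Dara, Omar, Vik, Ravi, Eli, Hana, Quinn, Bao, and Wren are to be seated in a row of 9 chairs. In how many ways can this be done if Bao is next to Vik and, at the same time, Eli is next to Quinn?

Treat {Bao,Vik} as one block (2 orders) and {Eli,Quinn} as another (2 orders).
That leaves 7 units to arrange: 2 × 2 × 7! = 4 × 5040 = 20160.

20160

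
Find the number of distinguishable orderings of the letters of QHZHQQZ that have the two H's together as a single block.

Treat the 2 copies of H as a single block. The multiset to arrange is then {HH, Q, Q, Q, Z, Z}, 6 items in all.
That gives (6)!/(3!·2!) = 60 arrangements.

60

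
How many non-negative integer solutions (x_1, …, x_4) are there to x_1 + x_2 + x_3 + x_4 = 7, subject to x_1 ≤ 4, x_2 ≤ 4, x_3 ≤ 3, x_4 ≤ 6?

Ignoring the caps, the number of non-negative solutions to x_1+…+x_4 = 7 is C(10,3) = 120.
Subtract solutions that violate a single cap (substitute x_i' = x_i − (cap_i+1)): x_1 ≥ 5 gives C(5,3) = 10; x_2 ≥ 5 gives C(5,3) = 10; x_3 ≥ 4 gives C(6,3) = 20; x_4 ≥ 7 gives C(3,3) = 1. Together 41.
No two caps can be exceeded simultaneously, so the pair terms are all 0.
By inclusion–exclusion the count is 120 − 41 + 0 = 79.

79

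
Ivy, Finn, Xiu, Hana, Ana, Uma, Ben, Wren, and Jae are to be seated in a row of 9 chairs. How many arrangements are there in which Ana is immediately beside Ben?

80640

Place the 7 others and the Ana-Ben pair as 8 objects in a line; the pair has 2 internal arrangements.
So the count is 2·(8)! = 80640.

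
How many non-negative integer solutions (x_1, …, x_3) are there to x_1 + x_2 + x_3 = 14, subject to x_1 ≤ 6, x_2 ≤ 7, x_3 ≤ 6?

21

Without the upper bounds there are C(16,2) = 120 ways to split 14 among 3 variables.
Subtract solutions that violate a single cap (substitute x_i' = x_i − (cap_i+1)): x_1 ≥ 7 gives C(9,2) = 36; x_2 ≥ 8 gives C(8,2) = 28; x_3 ≥ 7 gives C(9,2) = 36. Together 100.
Add back pairs where two caps are both exceeded: 0 + 1 + 0 = 1.
By inclusion–exclusion the count is 120 − 100 + 1 = 21.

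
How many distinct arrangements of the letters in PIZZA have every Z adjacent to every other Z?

24

Treat the 2 copies of Z as a single block. The multiset to arrange is then {ZZ, A, I, P}, 4 items in all.
All 4 items are distinct, so there are (4)! = 24 arrangements.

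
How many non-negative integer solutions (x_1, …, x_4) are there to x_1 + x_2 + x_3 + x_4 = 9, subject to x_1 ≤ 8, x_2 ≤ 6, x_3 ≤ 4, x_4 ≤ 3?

119

Without the upper bounds there are C(12,3) = 220 ways to split 9 among 4 variables.
Subtract solutions that violate a single cap (substitute x_i' = x_i − (cap_i+1)): x_1 ≥ 9 gives C(3,3) = 1; x_2 ≥ 7 gives C(5,3) = 10; x_3 ≥ 5 gives C(7,3) = 35; x_4 ≥ 4 gives C(8,3) = 56. Together 102.
Add back pairs where two caps are both exceeded: 0 + 0 + 0 + 0 + 0 + 1 = 1.
By inclusion–exclusion the count is 220 − 102 + 1 = 119.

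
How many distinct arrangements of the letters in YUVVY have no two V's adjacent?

Total arrangements of YUVVY: 5!/(2!·2!) = 30.
Arrangements with the V's together: treat VV as one letter, giving (4)!/(2!) = 12.
Subtracting, 30 − 12 = 18 arrangements keep the V's apart.

18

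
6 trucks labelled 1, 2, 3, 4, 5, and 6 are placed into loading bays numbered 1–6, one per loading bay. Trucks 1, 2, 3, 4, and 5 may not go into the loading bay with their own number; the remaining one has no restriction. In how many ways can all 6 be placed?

309

Let Aᵢ (for 1 ≤ i ≤ 5) be the placements that put truck i in its forbidden loading bay. Any j of these fix j positions, leaving (6−j)! ways to fill the rest, and there are C(5,j) ways to pick which j.
By inclusion–exclusion, the number of valid placements is Σ_{j=0}^{5} (−1)^j C(5,j)·(6−j)!.
Computing: 720 − 600 + 240 − 60 + 10 − 1 = 309.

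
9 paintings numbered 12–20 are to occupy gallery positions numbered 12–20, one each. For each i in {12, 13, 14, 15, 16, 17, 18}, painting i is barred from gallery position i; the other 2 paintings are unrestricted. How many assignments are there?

Let Aᵢ (for 12 ≤ i ≤ 18) be the placements that put painting i in its forbidden gallery position. Any j of these fix j positions, leaving (9−j)! ways to fill the rest, and there are C(7,j) ways to pick which j.
By inclusion–exclusion, the number of valid placements is Σ_{j=0}^{7} (−1)^j C(7,j)·(9−j)!.
Computing: 362880 − 282240 + 105840 − 25200 + 4200 − 504 + 42 − 2 = 165016.

165016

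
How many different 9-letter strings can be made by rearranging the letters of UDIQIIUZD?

15120

The 9 letters of UDIQIIUZD have repeats: D appearing twice, I appearing 3 times, and U appearing twice.
The number of distinct arrangements is 9!/(3!·2!·2!) = 362880/24 = 15120.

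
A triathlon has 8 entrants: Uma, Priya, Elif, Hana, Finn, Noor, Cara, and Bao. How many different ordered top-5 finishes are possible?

This is an ordered selection of 5 from 8: P(8,5).
That gives 8 × 7 × 6 × 5 × 4 = 6720.

6720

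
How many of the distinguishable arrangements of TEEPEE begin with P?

5

Fix P in the first position and arrange the remaining 5 letters.
Those 5 letters have E appearing 4 times, giving (5)!/(4!) = 5.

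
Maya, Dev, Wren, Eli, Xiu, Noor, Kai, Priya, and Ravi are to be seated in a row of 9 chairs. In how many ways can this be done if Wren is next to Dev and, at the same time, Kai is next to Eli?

Treat {Wren,Dev} as one block (2 orders) and {Kai,Eli} as another (2 orders).
That leaves 7 units to arrange: 2 × 2 × 7! = 4 × 5040 = 20160.

20160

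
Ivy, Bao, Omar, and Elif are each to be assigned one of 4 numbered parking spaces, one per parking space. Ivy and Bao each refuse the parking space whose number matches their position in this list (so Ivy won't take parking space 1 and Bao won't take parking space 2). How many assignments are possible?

Let Aᵢ (for i ∈ {1, 2}) be the placements that put person i in their forbidden parking space. Any j of these fix j positions, leaving (4−j)! ways to fill the rest, and there are C(2,j) ways to pick which j.
By inclusion–exclusion, the number of valid placements is Σ_{j=0}^{2} (−1)^j C(2,j)·(4−j)!.
Computing: 24 − 12 + 2 = 14.

14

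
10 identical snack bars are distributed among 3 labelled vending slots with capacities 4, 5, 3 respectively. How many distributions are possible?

By stars and bars, unrestricted non-negative solutions to x_1+…+x_3 = 10 number C(10+2,2) = 66.
Subtract solutions that violate a single cap (substitute x_i' = x_i − (cap_i+1)): x_1 ≥ 5 gives C(7,2) = 21; x_2 ≥ 6 gives C(6,2) = 15; x_3 ≥ 4 gives C(8,2) = 28. Together 64.
Add back pairs where two caps are both exceeded: 0 + 3 + 1 = 4.
By inclusion–exclusion the count is 66 − 64 + 4 = 6.

6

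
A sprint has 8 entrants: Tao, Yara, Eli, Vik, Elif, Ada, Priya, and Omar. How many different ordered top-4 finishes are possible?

1680

There are 8 choices for 1st place, 7 for 2nd, and so on down to 5 for position 4.
That gives 8 × 7 × 6 × 5 = 1680.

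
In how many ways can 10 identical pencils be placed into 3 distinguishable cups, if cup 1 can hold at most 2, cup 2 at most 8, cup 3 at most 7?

21

Ignoring the caps, the number of non-negative solutions to x_1+…+x_3 = 10 is C(12,2) = 66.
Subtract solutions that violate a single cap (substitute x_i' = x_i − (cap_i+1)): x_1 ≥ 3 gives C(9,2) = 36; x_2 ≥ 9 gives C(3,2) = 3; x_3 ≥ 8 gives C(4,2) = 6. Together 45.
No two caps can be exceeded simultaneously, so the pair terms are all 0.
By inclusion–exclusion the count is 66 − 45 + 0 = 21.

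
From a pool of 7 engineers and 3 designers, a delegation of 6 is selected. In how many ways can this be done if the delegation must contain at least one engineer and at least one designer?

Total 6-person selections from all 10: C(10,6) = 210.
Subtract selections that omit an entire group: no engineers → C(3,6) = 0; no designers → C(7,6) = 7.
Both groups omitted at once is impossible, so 210 − 7 = 203.

203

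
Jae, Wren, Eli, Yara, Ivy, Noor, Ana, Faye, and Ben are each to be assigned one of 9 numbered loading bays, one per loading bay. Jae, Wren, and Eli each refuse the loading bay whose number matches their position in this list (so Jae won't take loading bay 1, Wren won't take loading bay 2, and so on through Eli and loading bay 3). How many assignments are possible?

256320

Let Aᵢ (for i ∈ {1, 2, 3}) be the placements that put person i in their forbidden loading bay. Any j of these fix j positions, leaving (9−j)! ways to fill the rest, and there are C(3,j) ways to pick which j.
By inclusion–exclusion, the number of valid placements is Σ_{j=0}^{3} (−1)^j C(3,j)·(9−j)!.
Computing: 362880 − 120960 + 15120 − 720 = 256320.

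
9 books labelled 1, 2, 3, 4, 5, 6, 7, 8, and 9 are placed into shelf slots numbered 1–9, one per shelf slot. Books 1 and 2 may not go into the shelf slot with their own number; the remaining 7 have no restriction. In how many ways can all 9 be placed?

287280

Let Aᵢ (for i ∈ {1, 2}) be the placements that put book i in its forbidden shelf slot. Any j of these fix j positions, leaving (9−j)! ways to fill the rest, and there are C(2,j) ways to pick which j.
By inclusion–exclusion, the number of valid placements is Σ_{j=0}^{2} (−1)^j C(2,j)·(9−j)!.
Computing: 362880 − 80640 + 5040 = 287280.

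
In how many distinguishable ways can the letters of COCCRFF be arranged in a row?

420

The 7 letters of COCCRFF have repeats: C appearing 3 times and F appearing twice.
Dividing 7! = 5040 by 3!·2! = 12 for the repeated letters gives 420.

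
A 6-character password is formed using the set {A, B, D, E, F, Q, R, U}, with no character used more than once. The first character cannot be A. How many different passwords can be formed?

The first character has 8−1 = 7 choices (anything except A).
The remaining 5 characters are filled from the other 7 symbols without repetition: 7 × 6 × 5 × 4 × 3 = 2520.
Total: 7 × 2520 = 17640.

17640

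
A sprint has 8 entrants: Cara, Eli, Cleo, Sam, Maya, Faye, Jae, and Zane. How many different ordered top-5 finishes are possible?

6720

There are 8 choices for 1st place, 7 for 2nd, and so on down to 4 for position 5.
That gives 8 × 7 × 6 × 5 × 4 = 6720.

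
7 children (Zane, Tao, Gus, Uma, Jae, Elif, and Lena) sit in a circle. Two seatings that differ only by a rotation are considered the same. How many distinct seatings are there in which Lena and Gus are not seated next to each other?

All circular seatings of 7 people number (6)! = 720.
Seatings with Lena beside Gus: treat them as a block with 2 internal orders, giving 2 × (5)! = 240.
Subtracting, 720 − 240 = 480.

480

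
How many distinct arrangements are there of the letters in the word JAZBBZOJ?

JAZBBZOJ has 8 letters with B appearing twice, J appearing twice, and Z appearing twice.
So there are 8! / (2!·2!·2!) = 5040 distinguishable arrangements.

5040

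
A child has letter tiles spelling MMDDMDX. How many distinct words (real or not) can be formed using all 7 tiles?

140

Letter multiplicities in MMDDMDX: D×3, M×3, X×1.
Dividing 7! = 5040 by 3!·3! = 36 for the repeated letters gives 140.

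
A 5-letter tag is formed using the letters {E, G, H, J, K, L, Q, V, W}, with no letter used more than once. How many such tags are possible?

This is a permutation of 5 out of 9: P(9,5) = 9!/4!.
That product is 9 × 8 × 7 × 6 × 5 = 15120.

15120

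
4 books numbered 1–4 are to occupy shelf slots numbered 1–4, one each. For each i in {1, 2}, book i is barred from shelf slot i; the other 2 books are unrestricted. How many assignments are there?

Let Aᵢ (for i ∈ {1, 2}) be the placements that put book i in its forbidden shelf slot. Any j of these fix j positions, leaving (4−j)! ways to fill the rest, and there are C(2,j) ways to pick which j.
By inclusion–exclusion, the number of valid placements is Σ_{j=0}^{2} (−1)^j C(2,j)·(4−j)!.
Computing: 24 − 12 + 2 = 14.

14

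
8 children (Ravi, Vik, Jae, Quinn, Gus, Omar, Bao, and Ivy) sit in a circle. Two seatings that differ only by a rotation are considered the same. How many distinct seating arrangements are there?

5040

Fix one person's seat to break rotational symmetry; the remaining 7 people can be arranged in (7)! = 5040 ways.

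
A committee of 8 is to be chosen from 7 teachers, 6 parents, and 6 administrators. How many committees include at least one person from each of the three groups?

Total 8-person selections from all 19: C(19,8) = 75582.
Subtract selections that omit an entire group: no teachers → C(12,8) = 495; no parents → C(13,8) = 1287; no administrators → C(13,8) = 1287.
Add back selections omitting two groups (i.e. drawn from a single group): C(7,8) + C(6,8) + C(6,8) = 0.
By inclusion–exclusion: 75582 − 3069 + 0 = 72513.

72513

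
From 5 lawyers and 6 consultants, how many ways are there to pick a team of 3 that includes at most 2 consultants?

Split by how many consultants are chosen (0 through 2).
Sum: C(6,0)·C(5,3) + C(6,1)·C(5,2) + C(6,2)·C(5,1) = 10 + 60 + 75 = 145.

145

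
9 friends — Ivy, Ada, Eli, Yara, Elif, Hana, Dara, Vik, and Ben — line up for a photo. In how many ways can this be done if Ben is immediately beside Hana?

80640

Place the 7 others and the Ben-Hana pair as 8 objects in a line; the pair has 2 internal arrangements.
That gives 2 × 8! = 2 × 40320 = 80640.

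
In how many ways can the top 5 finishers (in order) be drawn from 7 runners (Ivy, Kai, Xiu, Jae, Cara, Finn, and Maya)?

2520

This is an ordered selection of 5 from 7: P(7,5).
That gives 7 × 6 × 5 × 4 × 3 = 2520.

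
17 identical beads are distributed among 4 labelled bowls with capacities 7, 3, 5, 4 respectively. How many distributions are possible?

10

Ignoring the caps, the number of non-negative solutions to x_1+…+x_4 = 17 is C(20,3) = 1140.
Subtract solutions that violate a single cap (substitute x_i' = x_i − (cap_i+1)): x_1 ≥ 8 gives C(12,3) = 220; x_2 ≥ 4 gives C(16,3) = 560; x_3 ≥ 6 gives C(14,3) = 364; x_4 ≥ 5 gives C(15,3) = 455. Together 1599.
Add back pairs where two caps are both exceeded: 56 + 20 + 35 + 120 + 165 + 84 = 480.
Subtract triples: 0 + 1 + 0 + 10 = 11.
By inclusion–exclusion the count is 1140 − 1599 + 480 − 11 = 10.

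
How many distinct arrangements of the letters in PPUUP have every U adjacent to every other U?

4

Treat the 2 copies of U as a single block. The multiset to arrange is then {UU, P, P, P}, 4 items in all.
That gives (4)!/(3!) = 4 arrangements.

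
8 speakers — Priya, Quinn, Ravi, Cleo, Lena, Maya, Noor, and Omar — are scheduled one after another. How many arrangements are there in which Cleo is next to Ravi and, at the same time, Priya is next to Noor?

Treat {Cleo,Ravi} as one block (2 orders) and {Priya,Noor} as another (2 orders).
That leaves 6 units to arrange: 2 × 2 × 6! = 4 × 720 = 2880.

2880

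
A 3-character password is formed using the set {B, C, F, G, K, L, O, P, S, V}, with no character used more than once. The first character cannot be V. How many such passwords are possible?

The first character has 10−1 = 9 choices (anything except V).
The remaining 2 characters are filled from the other 9 symbols without repetition: 9 × 8 = 72.
Total: 9 × 72 = 648.

648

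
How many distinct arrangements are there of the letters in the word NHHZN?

30

Letter multiplicities in NHHZN: H×2, N×2, Z×1.
So there are 5! / (2!·2!) = 30 distinguishable arrangements.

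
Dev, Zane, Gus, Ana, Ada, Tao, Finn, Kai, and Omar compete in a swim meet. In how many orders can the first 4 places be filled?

There are 9 choices for 1st place, 8 for 2nd, and so on down to 6 for position 4.
That gives 9 × 8 × 7 × 6 = 3024.

3024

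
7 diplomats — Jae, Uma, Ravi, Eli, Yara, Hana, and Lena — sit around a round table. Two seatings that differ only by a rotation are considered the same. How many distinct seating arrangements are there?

720

Around a circle, 7 distinct people have 7!/7 = (6)! = 720 rotationally distinct seatings.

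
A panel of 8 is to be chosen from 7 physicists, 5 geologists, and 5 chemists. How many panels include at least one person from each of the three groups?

With no constraint there are C(17,8) = 24310 possible selections.
Selections missing a whole group: no physicists → C(10,8) = 45; no geologists → C(12,8) = 495; no chemists → C(12,8) = 495.
Add back selections omitting two groups (i.e. drawn from a single group): C(7,8) + C(5,8) + C(5,8) = 0.
By inclusion–exclusion: 24310 − 1035 + 0 = 23275.

23275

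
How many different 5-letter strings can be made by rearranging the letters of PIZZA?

Letter multiplicities in PIZZA: A×1, I×1, P×1, Z×2.
So there are 5! / (2!) = 60 distinguishable arrangements.

60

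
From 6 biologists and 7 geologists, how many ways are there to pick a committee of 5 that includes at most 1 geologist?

111

Split by how many geologists are chosen (0 through 1).
Sum: C(7,0)·C(6,5) + C(7,1)·C(6,4) = 6 + 105 = 111.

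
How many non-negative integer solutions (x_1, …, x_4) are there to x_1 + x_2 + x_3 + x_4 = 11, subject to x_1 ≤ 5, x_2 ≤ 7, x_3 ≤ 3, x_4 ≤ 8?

162

Without the upper bounds there are C(14,3) = 364 ways to split 11 among 4 variables.
Subtract solutions that violate a single cap (substitute x_i' = x_i − (cap_i+1)): x_1 ≥ 6 gives C(8,3) = 56; x_2 ≥ 8 gives C(6,3) = 20; x_3 ≥ 4 gives C(10,3) = 120; x_4 ≥ 9 gives C(5,3) = 10. Together 206.
Add back pairs where two caps are both exceeded: 0 + 4 + 0 + 0 + 0 + 0 = 4.
By inclusion–exclusion the count is 364 − 206 + 4 = 162.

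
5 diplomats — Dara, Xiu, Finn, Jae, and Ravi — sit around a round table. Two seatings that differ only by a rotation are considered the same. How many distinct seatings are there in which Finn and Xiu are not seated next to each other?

12

Without the restriction there are (4)! = 24 seatings.
Those with Finn next to Xiu: fuse the pair into one unit and seat 4 units around a circle — 2·(3)! = 12.
Subtracting, 24 − 12 = 12.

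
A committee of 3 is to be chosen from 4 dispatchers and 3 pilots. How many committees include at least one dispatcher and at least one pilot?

Total 3-person selections from all 7: C(7,3) = 35.
Subtract selections that omit an entire group: no dispatchers → C(3,3) = 1; no pilots → C(4,3) = 4.
Both groups omitted at once is impossible, so 35 − 5 = 30.

30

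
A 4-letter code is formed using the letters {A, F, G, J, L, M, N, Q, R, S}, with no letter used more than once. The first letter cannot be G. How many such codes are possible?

The first letter has 10−1 = 9 choices (anything except G).
The remaining 3 letters are filled from the other 9 symbols without repetition: 9 × 8 × 7 = 504.
Total: 9 × 504 = 4536.

4536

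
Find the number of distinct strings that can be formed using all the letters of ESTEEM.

Letter multiplicities in ESTEEM: E×3, M×1, S×1, T×1.
So there are 6! / (3!) = 120 distinguishable arrangements.

120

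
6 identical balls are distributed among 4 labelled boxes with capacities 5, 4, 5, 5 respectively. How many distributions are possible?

77

By stars and bars, unrestricted non-negative solutions to x_1+…+x_4 = 6 number C(6+3,3) = 84.
Subtract solutions that violate a single cap (substitute x_i' = x_i − (cap_i+1)): x_1 ≥ 6 gives C(3,3) = 1; x_2 ≥ 5 gives C(4,3) = 4; x_3 ≥ 6 gives C(3,3) = 1; x_4 ≥ 6 gives C(3,3) = 1. Together 7.
No two caps can be exceeded simultaneously, so the pair terms are all 0.
By inclusion–exclusion the count is 84 − 7 + 0 = 77.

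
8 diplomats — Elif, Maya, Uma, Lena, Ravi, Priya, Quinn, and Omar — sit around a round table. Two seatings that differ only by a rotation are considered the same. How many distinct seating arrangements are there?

Around a circle, 8 distinct people have 8!/8 = (7)! = 5040 rotationally distinct seatings.

5040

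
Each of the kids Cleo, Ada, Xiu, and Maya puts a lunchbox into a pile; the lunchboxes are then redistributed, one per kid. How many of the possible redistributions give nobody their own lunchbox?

Let Aᵢ be the assignments in which kid i gets their own lunchbox. We want the size of the complement of A₁∪…∪A_4.
By inclusion–exclusion this is Σ_{j=0}^{4} (−1)^j C(4,j)·(4−j)!.
Computing: 24 − 24 + 12 − 4 + 1 = 9.

9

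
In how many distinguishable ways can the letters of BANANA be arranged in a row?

60

Letter multiplicities in BANANA: A×3, B×1, N×2.
So there are 6! / (3!·2!) = 60 distinguishable arrangements.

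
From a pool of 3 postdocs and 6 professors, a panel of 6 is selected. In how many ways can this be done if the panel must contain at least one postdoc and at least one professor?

83

Total 6-person selections from all 9: C(9,6) = 84.
Subtract selections that omit an entire group: no postdocs → C(6,6) = 1; no professors → C(3,6) = 0.
Both groups omitted at once is impossible, so 84 − 1 = 83.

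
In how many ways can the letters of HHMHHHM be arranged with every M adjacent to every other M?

6

Treat the 2 copies of M as a single block. The multiset to arrange is then {MM, H, H, H, H, H}, 6 items in all.
That gives (6)!/(5!) = 6 arrangements.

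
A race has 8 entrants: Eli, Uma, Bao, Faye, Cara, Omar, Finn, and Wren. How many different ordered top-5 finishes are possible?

6720

There are 8 choices for 1st place, 7 for 2nd, and so on down to 4 for position 5.
That gives 8 × 7 × 6 × 5 × 4 = 6720.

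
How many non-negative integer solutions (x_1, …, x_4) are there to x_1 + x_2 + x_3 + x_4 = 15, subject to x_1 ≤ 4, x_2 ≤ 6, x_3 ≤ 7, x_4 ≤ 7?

167

Ignoring the caps, the number of non-negative solutions to x_1+…+x_4 = 15 is C(18,3) = 816.
Subtract solutions that violate a single cap (substitute x_i' = x_i − (cap_i+1)): x_1 ≥ 5 gives C(13,3) = 286; x_2 ≥ 7 gives C(11,3) = 165; x_3 ≥ 8 gives C(10,3) = 120; x_4 ≥ 8 gives C(10,3) = 120. Together 691.
Add back pairs where two caps are both exceeded: 20 + 10 + 10 + 1 + 1 + 0 = 42.
By inclusion–exclusion the count is 816 − 691 + 42 = 167.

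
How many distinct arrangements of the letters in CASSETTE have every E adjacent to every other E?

1260

Treat the 2 copies of E as a single block. The multiset to arrange is then {EE, A, C, S, S, T, T}, 7 items in all.
That gives (7)!/(2!·2!) = 1260 arrangements.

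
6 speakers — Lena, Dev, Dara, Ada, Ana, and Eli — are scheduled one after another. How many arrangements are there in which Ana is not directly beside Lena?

480

Of the 6! = 720 arrangements, those with Ana and Lena adjacent number 2 × 5! = 240 (treat the pair as a block with 2 internal orders).
Complementary counting: 720 − 240 = 480.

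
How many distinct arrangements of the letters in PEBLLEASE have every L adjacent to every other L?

Treat the 2 copies of L as a single block. The multiset to arrange is then {LL, A, B, E, E, E, P, S}, 8 items in all.
That gives (8)!/(3!) = 6720 arrangements.

6720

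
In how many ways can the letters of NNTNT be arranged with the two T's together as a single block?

4

Treat the 2 copies of T as a single block. The multiset to arrange is then {TT, N, N, N}, 4 items in all.
That gives (4)!/(3!) = 4 arrangements.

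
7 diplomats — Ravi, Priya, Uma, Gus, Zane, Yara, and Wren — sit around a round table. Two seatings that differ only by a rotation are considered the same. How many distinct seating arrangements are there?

720

Around a circle, 7 distinct people have 7!/7 = (6)! = 720 rotationally distinct seatings.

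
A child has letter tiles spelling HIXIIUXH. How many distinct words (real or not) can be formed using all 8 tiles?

HIXIIUXH has 8 letters with H appearing twice, I appearing 3 times, and X appearing twice.
So there are 8! / (3!·2!·2!) = 1680 distinguishable arrangements.

1680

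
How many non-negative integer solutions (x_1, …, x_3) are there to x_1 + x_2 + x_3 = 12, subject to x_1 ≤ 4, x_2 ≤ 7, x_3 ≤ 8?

Without the upper bounds there are C(14,2) = 91 ways to split 12 among 3 variables.
Subtract solutions that violate a single cap (substitute x_i' = x_i − (cap_i+1)): x_1 ≥ 5 gives C(9,2) = 36; x_2 ≥ 8 gives C(6,2) = 15; x_3 ≥ 9 gives C(5,2) = 10. Together 61.
No two caps can be exceeded simultaneously, so the pair terms are all 0.
By inclusion–exclusion the count is 91 − 61 + 0 = 30.

30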